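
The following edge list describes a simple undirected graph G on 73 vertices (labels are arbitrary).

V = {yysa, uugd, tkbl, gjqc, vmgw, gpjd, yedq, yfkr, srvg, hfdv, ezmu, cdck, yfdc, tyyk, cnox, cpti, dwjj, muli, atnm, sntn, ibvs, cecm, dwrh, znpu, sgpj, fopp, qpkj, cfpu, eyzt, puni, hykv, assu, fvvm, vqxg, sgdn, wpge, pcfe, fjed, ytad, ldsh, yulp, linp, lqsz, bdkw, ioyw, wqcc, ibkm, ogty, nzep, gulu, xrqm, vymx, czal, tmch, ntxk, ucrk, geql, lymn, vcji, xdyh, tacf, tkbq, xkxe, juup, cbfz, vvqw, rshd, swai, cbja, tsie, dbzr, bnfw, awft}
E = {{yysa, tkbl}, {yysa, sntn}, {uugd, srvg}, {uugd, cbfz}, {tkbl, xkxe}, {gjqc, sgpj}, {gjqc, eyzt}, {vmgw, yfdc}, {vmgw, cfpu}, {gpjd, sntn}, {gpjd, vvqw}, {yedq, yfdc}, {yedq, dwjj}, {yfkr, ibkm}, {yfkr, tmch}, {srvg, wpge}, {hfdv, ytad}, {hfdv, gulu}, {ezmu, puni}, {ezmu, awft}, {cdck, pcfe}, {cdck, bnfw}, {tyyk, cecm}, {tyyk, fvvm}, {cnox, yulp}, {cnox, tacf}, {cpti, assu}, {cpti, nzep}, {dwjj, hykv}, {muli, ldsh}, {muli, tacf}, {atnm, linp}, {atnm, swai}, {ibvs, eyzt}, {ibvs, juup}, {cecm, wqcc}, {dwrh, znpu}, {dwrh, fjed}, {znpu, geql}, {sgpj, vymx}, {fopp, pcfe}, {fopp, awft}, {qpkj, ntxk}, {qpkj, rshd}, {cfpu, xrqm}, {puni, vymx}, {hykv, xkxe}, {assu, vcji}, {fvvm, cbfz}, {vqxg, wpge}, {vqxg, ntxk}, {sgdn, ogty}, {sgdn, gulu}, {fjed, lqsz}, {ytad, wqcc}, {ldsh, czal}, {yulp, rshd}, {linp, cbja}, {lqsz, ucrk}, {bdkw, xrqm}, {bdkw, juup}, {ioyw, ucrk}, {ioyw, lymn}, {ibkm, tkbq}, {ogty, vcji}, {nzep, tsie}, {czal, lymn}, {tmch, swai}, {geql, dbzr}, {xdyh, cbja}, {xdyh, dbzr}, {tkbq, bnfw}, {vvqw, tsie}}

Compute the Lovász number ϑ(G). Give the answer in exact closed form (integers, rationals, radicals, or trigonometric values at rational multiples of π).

deg(tyyk) = 2; N(tyyk) = {cecm, fvvm}.
deg(ioyw) = 2; N(ioyw) = {ucrk, lymn}.
deg(cnox) = 2; N(cnox) = {yulp, tacf}.
deg(cpti) = 2; N(cpti) = {assu, nzep}.
deg(v) = 2 for all v (|V|=73); connected 2-regular on 73 ⇒ C_{73}.
Distinct eigenvalues (to 5 d.p.): [2.0, 1.9926, 1.97044, 1.9337, 1.88263, 1.81764, 1.73918, 1.64785, 1.54431, 1.42935, 1.3038, 1.1686, 1.02474, 0.8733, 0.7154, 0.55219, 0.3849, 0.21476, 0.04303, -0.12902, -0.30011, -0.46898, -0.63438, -0.79509, -0.9499, -1.09769, -1.23734, -1.36784, -1.48821, -1.59756, -1.69508, -1.78006, -1.85185, -1.90993, -1.95388, -1.98335, -1.99815].
−73·(-2*cos(pi/73)) / ((2)−(-2*cos(pi/73))) = 73*cos(pi/73)/(cos(pi/73) + 1) = ϑ(G).
Numerically 36.4831.
Check 36 ≤ 73*cos(pi/73)/(cos(pi/73) + 1) ≤ 37: both strict.

73*cos(pi/73)/(cos(pi/73) + 1)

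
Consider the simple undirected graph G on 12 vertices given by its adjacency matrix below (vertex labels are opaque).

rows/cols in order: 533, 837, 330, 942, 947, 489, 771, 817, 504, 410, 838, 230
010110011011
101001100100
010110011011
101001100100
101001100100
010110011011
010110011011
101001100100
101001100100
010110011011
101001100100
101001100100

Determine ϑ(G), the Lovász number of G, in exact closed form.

7

deg(771) = 7; N(771) = {837, 942, 947, 817, 504, 838, 230}.
Vertex 533 has 7 neighbors: 837, 942, 947, 817, 504, 838, 230.
deg(504) = 5; N(504) = {533, 330, 489, 771, 410}.
N(947) = {533, 330, 489, 771, 410}, |N(947)| = 5.
Complete 2-partite, parts [7, 5]: perfect, ϑ = α = 7.
Numerically 7.00000000.
α=7, χ(Ḡ)=7; ϑ=7 lies between (collapsed).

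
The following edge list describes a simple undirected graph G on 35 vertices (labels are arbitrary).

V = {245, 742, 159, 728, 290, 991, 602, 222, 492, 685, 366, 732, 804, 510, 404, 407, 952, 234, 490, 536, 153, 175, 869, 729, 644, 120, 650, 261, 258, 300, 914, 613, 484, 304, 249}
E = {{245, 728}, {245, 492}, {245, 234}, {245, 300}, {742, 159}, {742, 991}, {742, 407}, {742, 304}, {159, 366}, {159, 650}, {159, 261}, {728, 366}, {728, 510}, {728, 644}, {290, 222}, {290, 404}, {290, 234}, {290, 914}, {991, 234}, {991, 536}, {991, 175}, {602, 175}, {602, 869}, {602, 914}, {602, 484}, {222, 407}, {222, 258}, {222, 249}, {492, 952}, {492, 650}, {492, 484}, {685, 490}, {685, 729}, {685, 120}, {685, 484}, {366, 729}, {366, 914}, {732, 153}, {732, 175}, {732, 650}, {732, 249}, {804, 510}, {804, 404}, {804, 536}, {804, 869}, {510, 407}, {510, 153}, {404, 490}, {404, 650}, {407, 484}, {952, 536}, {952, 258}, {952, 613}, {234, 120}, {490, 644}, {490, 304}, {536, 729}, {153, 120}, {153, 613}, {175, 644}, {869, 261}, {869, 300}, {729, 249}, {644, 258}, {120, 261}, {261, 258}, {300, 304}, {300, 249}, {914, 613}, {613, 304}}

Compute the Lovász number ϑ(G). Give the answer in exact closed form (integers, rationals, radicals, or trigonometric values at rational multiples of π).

Vertex 407 has 4 neighbors: 742, 222, 510, 484.
N(300) = {245, 869, 304, 249}, |N(300)| = 4.
deg(728) = 4; N(728) = {245, 366, 510, 644}.
deg(685) = 4; N(685) = {490, 729, 120, 484}.
G on 35 vertices is 4-regular; Kneser-type, 3-subsets of [7].
spec(A) ≈ [4.0, 2.0, -1.0, -3.0] (distinct, 3 d.p.).
ϑ = −N·λ_min/(λ_max−λ_min) = −35·(-3)/(4−(-3)) = 15.
≈ 15.00000 (to 5 d.p.).

15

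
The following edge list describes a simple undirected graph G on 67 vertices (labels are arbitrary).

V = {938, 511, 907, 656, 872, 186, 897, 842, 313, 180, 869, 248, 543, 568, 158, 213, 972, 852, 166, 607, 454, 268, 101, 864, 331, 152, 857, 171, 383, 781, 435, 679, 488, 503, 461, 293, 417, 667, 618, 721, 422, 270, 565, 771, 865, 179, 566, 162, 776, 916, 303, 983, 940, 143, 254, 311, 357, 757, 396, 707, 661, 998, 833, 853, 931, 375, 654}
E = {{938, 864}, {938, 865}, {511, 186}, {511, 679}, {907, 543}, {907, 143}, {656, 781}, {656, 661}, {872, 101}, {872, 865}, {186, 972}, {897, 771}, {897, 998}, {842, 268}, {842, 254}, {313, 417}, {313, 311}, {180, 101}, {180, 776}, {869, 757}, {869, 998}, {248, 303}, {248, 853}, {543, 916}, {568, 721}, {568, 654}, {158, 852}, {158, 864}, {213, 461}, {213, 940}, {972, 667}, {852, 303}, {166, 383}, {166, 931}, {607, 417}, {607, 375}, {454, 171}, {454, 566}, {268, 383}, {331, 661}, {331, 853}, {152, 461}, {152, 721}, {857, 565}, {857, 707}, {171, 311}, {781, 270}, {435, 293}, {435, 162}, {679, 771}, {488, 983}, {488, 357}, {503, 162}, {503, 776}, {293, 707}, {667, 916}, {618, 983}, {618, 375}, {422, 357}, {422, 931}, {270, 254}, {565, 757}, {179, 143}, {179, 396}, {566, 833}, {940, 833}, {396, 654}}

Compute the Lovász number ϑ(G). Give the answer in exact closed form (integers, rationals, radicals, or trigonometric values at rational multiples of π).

67*cos(pi/67)/(cos(pi/67) + 1)

Vertex 303 has 2 neighbors: 248, 852.
Vertex 853 has 2 neighbors: 248, 331.
N(488) = {983, 357}, |N(488)| = 2.
Vertex 293 has 2 neighbors: 435, 707.
G on 67 vertices is 2-regular; a single 67-cycle (edge-transitive).
spec(A) ≈ [2.0, 1.991212, 1.964925, 1.92137, 1.860931, 1.784137, 1.691664, 1.584325, 1.463063, 1.328943, 1.183144, 1.026948, 0.861727, 0.688934, 0.510086, 0.326755, 0.140552, -0.046885, -0.233911, -0.418881, -0.600169, -0.776184, -0.945377, -1.106262, -1.257426, -1.397539, -1.52537, -1.639797, -1.739813, -1.824539, -1.893231, -1.945286, -1.980245, -1.997802] (distinct, 6 d.p.).
With N=67: ϑ(G) = 67·(-(-1)*2*cos(pi/67))/(2−(-2*cos(pi/67))) = 67*cos(pi/67)/(cos(pi/67) + 1).
ϑ(G) ≈ 33.48157981.
Lovász sandwich 33 ≤ 67*cos(pi/67)/(cos(pi/67) + 1) ≤ 34: both strict.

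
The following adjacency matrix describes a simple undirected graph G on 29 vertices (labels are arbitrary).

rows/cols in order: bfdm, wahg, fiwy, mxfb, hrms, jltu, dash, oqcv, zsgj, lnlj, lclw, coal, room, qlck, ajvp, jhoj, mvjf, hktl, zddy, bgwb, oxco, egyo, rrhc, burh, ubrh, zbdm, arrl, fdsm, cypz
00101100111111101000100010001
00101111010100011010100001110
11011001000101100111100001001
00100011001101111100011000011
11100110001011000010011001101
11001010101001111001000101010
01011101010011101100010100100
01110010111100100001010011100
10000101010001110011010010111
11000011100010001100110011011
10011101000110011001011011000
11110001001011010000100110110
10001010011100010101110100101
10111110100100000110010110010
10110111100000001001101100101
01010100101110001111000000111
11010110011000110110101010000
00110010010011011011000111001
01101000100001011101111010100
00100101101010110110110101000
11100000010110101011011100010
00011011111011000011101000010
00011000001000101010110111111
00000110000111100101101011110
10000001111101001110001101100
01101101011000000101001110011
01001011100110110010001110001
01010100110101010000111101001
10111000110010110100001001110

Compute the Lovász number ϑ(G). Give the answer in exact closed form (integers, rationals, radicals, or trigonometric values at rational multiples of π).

N(fdsm) = {wahg, mxfb, jltu, zsgj, lnlj, coal, qlck, jhoj, oxco, egyo, rrhc, burh, zbdm, cypz}, |N(fdsm)| = 14.
N(egyo) = {mxfb, hrms, dash, oqcv, zsgj, lnlj, lclw, room, qlck, zddy, bgwb, oxco, rrhc, fdsm}, |N(egyo)| = 14.
deg(wahg) = 14; N(wahg) = {fiwy, hrms, jltu, dash, oqcv, lnlj, coal, jhoj, mvjf, zddy, oxco, zbdm, arrl, fdsm}.
N(ubrh) = {bfdm, oqcv, zsgj, lnlj, lclw, coal, qlck, mvjf, hktl, zddy, rrhc, burh, zbdm, arrl}, |N(ubrh)| = 14.
Regular of degree 14 on 29 vertices: SR(29,14,6,7) — a Paley graph.
Distinct eigenvalues (to 3 d.p.): [14.0, 2.193, -3.193].
With N=29: ϑ(G) = 29·(-(-sqrt(29)/2 - 1/2))/(14−(-sqrt(29)/2 - 1/2)) = sqrt(29).
≈ 5.38516481 (to 8 d.p.).

sqrt(29)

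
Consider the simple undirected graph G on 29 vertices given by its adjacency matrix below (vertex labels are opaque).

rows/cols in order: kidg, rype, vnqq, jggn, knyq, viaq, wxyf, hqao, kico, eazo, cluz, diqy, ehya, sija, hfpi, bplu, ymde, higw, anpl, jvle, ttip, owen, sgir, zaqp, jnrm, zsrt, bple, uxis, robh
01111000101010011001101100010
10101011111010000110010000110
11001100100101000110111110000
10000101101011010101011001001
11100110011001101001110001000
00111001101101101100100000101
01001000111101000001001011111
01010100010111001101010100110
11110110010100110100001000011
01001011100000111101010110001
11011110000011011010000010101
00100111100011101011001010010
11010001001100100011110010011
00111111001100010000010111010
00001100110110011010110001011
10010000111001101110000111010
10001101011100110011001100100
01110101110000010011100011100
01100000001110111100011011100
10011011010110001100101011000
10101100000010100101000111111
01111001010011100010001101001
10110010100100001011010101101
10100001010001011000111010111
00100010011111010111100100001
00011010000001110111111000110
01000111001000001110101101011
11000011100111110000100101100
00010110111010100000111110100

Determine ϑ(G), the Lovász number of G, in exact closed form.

sqrt(29)

N(zaqp) = {kidg, vnqq, hqao, eazo, sija, bplu, ymde, ttip, owen, sgir, jnrm, bple, uxis, robh}, |N(zaqp)| = 14.
Vertex higw has 14 neighbors: rype, vnqq, jggn, viaq, hqao, kico, eazo, bplu, anpl, jvle, ttip, jnrm, zsrt, bple.
N(hqao) = {rype, jggn, viaq, eazo, diqy, ehya, sija, ymde, higw, jvle, owen, zaqp, bple, uxis}, |N(hqao)| = 14.
N(sija) = {vnqq, jggn, knyq, viaq, wxyf, hqao, cluz, diqy, bplu, owen, zaqp, jnrm, zsrt, uxis}, |N(sija)| = 14.
deg(v) = 14 for all v (|V|=29); Paley(29): SR with (k,λ,μ)=(14,6,7).
The 3 distinct eigenvalues: [14.0, 2.192582, -3.192582].
λ_max=14, λ_min=-sqrt(29)/2 - 1/2; ϑ = −29·λ_min/(λ_max−λ_min) = sqrt(29).
ϑ(G) ≈ 5.38516.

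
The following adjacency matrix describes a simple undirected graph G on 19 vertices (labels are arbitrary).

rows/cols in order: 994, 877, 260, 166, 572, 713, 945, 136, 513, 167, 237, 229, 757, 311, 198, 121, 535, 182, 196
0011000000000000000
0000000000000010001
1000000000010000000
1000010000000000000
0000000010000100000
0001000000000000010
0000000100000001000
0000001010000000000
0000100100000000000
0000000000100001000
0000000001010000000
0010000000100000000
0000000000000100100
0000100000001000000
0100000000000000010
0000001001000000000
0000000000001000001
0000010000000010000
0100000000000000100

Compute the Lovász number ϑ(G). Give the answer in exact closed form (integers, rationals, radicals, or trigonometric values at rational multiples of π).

N(237) = {167, 229}, |N(237)| = 2.
deg(136) = 2; N(136) = {945, 513}.
N(166) = {994, 713}, |N(166)| = 2.
deg(198) = 2; N(198) = {877, 182}.
Every vertex has degree 2 (N=19); connected 2-regular on 19 ⇒ C_{19}.
Distinct eigenvalues (to 3 d.p.): [2.0, 1.892, 1.578, 1.094, 0.491, -0.165, -0.803, -1.355, -1.759, -1.973].
−19·(-2*cos(pi/19)) / ((2)−(-2*cos(pi/19))) = 19*cos(pi/19)/(cos(pi/19) + 1) = ϑ(G).
= 9.434771374… (decimal).
α=9, χ(Ḡ)=10; ϑ=19*cos(pi/19)/(cos(pi/19) + 1) lies between (both strict).

19*cos(pi/19)/(cos(pi/19) + 1)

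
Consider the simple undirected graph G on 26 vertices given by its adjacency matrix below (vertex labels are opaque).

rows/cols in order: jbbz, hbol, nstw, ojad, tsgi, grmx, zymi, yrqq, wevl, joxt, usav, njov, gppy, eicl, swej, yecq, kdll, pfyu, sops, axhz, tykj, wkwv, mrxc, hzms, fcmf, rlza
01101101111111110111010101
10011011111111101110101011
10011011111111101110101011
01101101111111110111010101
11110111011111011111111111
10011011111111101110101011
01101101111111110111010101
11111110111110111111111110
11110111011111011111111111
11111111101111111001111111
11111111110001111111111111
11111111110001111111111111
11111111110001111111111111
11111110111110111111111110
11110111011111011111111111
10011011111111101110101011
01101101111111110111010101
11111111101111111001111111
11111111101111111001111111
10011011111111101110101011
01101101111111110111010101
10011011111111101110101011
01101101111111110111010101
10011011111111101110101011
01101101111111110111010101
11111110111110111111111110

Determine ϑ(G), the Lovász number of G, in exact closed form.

7

N(axhz) = {jbbz, ojad, tsgi, zymi, yrqq, wevl, joxt, usav, njov, gppy, eicl, swej, kdll, pfyu, sops, tykj, mrxc, fcmf, rlza}, |N(axhz)| = 19.
Vertex gppy has 23 neighbors: jbbz, hbol, nstw, ojad, tsgi, grmx, zymi, yrqq, wevl, joxt, eicl, swej, yecq, kdll, pfyu, sops, axhz, tykj, wkwv, mrxc, hzms, fcmf, rlza.
Vertex fcmf has 19 neighbors: hbol, nstw, tsgi, grmx, yrqq, wevl, joxt, usav, njov, gppy, eicl, swej, yecq, pfyu, sops, axhz, wkwv, hzms, rlza.
Vertex hbol has 19 neighbors: jbbz, ojad, tsgi, zymi, yrqq, wevl, joxt, usav, njov, gppy, eicl, swej, kdll, pfyu, sops, tykj, mrxc, fcmf, rlza.
G = K_{7,7,3,3,3,3}: α = 7 = χ(Ḡ), so ϑ = 7.
≈ 7.00000 (to 5 d.p.).
Check 7 ≤ 7 ≤ 7: collapsed.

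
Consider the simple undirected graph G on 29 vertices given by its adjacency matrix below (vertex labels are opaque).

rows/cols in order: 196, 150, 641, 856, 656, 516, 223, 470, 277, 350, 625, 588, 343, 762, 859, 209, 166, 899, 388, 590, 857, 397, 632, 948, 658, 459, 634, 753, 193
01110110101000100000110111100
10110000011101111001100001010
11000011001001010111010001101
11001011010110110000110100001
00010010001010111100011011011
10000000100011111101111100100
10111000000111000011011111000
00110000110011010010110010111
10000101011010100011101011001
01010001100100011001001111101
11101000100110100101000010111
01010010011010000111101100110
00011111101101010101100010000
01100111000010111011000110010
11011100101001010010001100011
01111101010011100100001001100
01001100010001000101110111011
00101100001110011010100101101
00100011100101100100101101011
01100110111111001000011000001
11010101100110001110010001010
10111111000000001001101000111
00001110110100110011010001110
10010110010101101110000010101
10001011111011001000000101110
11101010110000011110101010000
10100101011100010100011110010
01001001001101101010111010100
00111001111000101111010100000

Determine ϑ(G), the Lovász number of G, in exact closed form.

sqrt(29)

Vertex 948 has 14 neighbors: 196, 856, 516, 223, 350, 588, 762, 859, 166, 899, 388, 658, 634, 193.
N(343) = {856, 656, 516, 223, 470, 277, 625, 588, 762, 209, 899, 590, 857, 658}, |N(343)| = 14.
deg(470) = 14; N(470) = {641, 856, 277, 350, 343, 762, 209, 388, 857, 397, 658, 634, 753, 193}.
deg(150) = 14; N(150) = {196, 641, 856, 350, 625, 588, 762, 859, 209, 166, 590, 857, 459, 753}.
deg(v) = 14 for all v (|V|=29); SR(29,14,6,7) — a Paley graph.
A has 3 distinct eigenvalues ≈ [14.0, 2.193, -3.193].
−29·(-sqrt(29)/2 - 1/2) / ((14)−(-sqrt(29)/2 - 1/2)) = sqrt(29) = ϑ(G).
≈ 5.38516 (to 5 d.p.).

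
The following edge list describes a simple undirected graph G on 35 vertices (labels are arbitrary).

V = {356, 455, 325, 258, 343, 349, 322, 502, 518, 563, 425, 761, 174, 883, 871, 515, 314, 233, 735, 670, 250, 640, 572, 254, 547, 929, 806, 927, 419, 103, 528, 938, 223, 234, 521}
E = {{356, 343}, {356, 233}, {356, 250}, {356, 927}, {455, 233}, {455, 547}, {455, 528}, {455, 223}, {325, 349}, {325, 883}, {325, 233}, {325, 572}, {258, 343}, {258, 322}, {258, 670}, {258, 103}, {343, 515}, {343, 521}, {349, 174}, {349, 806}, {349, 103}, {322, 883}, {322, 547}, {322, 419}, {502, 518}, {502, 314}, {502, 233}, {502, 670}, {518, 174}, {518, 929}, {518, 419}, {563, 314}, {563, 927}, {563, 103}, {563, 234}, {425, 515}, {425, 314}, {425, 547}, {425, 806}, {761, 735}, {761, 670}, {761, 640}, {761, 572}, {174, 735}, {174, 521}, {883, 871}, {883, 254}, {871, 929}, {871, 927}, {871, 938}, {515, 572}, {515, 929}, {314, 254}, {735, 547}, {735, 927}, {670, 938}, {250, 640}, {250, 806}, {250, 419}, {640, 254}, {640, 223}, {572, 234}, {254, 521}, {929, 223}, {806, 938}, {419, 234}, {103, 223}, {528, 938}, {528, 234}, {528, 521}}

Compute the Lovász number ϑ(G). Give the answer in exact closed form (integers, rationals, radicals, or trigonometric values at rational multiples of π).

deg(174) = 4; N(174) = {349, 518, 735, 521}.
Vertex 419 has 4 neighbors: 322, 518, 250, 234.
Vertex 349 has 4 neighbors: 325, 174, 806, 103.
deg(314) = 4; N(314) = {502, 563, 425, 254}.
Every vertex has degree 4 (N=35); Kneser-type, 3-subsets of [7].
A has 4 distinct eigenvalues ≈ [4.0, 2.0, -1.0, -3.0].
Lovász (edge-transitive): ϑ = −35·(-3)/((4)−(-3)) = 15.
= 15.000000000… (decimal).

15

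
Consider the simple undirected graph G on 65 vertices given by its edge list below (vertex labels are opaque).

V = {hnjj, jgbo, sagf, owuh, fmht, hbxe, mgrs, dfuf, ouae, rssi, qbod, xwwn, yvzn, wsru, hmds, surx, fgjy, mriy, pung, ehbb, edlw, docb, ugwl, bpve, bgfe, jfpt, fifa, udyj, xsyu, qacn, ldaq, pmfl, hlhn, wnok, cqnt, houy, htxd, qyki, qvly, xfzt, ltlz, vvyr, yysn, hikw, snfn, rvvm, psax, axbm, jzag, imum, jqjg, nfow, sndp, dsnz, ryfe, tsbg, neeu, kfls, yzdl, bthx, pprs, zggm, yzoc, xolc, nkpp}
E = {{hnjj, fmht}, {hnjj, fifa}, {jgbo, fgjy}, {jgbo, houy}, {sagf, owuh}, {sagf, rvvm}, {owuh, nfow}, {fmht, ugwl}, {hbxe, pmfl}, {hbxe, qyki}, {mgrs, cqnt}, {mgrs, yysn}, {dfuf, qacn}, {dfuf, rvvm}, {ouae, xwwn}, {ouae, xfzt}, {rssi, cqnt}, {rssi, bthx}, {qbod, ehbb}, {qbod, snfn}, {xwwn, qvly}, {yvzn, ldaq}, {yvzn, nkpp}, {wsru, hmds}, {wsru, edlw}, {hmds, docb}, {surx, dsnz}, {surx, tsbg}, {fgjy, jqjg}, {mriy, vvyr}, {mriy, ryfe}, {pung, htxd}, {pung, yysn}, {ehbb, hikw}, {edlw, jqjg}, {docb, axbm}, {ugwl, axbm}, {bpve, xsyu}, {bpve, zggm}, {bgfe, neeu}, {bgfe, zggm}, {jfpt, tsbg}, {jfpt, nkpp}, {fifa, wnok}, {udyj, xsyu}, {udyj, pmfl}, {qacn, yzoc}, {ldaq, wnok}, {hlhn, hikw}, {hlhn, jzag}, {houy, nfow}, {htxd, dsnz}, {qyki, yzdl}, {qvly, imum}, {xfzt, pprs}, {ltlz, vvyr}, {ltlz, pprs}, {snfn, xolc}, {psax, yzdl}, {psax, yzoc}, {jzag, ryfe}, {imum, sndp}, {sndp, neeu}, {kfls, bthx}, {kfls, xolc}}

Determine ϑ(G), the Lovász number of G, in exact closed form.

N(yzoc) = {qacn, psax}, |N(yzoc)| = 2.
deg(qacn) = 2; N(qacn) = {dfuf, yzoc}.
deg(pmfl) = 2; N(pmfl) = {hbxe, udyj}.
N(yvzn) = {ldaq, nkpp}, |N(yvzn)| = 2.
deg(v) = 2 for all v (|V|=65); this is C_{65}, the 65-cycle.
spec(A) ≈ [2.0, 1.990663, 1.96274, 1.916492, 1.852349, 1.770912, 1.67294, 1.559349, 1.431198, 1.289684, 1.136129, 0.971967, 0.798729, 0.618034, 0.431568, 0.241073, 0.048327, -0.14487, -0.336714, -0.525415, -0.70921, -0.886383, -1.05528, -1.214325, -1.362032, -1.497021, -1.618034, -1.723939, -1.813749, -1.886624, -1.941884, -1.979013, -1.997664] (distinct, 6 d.p.).
Lovász (edge-transitive): ϑ = −65·(-2*cos(pi/65))/((2)−(-2*cos(pi/65))) = 65*cos(pi/65)/(cos(pi/65) + 1).
ϑ(G) ≈ 32.481013.
Sandwich: α(G)=32 ≤ ϑ(G)=65*cos(pi/65)/(cos(pi/65) + 1) ≤ χ(Ḡ)=33 (both strict).

65*cos(pi/65)/(cos(pi/65) + 1)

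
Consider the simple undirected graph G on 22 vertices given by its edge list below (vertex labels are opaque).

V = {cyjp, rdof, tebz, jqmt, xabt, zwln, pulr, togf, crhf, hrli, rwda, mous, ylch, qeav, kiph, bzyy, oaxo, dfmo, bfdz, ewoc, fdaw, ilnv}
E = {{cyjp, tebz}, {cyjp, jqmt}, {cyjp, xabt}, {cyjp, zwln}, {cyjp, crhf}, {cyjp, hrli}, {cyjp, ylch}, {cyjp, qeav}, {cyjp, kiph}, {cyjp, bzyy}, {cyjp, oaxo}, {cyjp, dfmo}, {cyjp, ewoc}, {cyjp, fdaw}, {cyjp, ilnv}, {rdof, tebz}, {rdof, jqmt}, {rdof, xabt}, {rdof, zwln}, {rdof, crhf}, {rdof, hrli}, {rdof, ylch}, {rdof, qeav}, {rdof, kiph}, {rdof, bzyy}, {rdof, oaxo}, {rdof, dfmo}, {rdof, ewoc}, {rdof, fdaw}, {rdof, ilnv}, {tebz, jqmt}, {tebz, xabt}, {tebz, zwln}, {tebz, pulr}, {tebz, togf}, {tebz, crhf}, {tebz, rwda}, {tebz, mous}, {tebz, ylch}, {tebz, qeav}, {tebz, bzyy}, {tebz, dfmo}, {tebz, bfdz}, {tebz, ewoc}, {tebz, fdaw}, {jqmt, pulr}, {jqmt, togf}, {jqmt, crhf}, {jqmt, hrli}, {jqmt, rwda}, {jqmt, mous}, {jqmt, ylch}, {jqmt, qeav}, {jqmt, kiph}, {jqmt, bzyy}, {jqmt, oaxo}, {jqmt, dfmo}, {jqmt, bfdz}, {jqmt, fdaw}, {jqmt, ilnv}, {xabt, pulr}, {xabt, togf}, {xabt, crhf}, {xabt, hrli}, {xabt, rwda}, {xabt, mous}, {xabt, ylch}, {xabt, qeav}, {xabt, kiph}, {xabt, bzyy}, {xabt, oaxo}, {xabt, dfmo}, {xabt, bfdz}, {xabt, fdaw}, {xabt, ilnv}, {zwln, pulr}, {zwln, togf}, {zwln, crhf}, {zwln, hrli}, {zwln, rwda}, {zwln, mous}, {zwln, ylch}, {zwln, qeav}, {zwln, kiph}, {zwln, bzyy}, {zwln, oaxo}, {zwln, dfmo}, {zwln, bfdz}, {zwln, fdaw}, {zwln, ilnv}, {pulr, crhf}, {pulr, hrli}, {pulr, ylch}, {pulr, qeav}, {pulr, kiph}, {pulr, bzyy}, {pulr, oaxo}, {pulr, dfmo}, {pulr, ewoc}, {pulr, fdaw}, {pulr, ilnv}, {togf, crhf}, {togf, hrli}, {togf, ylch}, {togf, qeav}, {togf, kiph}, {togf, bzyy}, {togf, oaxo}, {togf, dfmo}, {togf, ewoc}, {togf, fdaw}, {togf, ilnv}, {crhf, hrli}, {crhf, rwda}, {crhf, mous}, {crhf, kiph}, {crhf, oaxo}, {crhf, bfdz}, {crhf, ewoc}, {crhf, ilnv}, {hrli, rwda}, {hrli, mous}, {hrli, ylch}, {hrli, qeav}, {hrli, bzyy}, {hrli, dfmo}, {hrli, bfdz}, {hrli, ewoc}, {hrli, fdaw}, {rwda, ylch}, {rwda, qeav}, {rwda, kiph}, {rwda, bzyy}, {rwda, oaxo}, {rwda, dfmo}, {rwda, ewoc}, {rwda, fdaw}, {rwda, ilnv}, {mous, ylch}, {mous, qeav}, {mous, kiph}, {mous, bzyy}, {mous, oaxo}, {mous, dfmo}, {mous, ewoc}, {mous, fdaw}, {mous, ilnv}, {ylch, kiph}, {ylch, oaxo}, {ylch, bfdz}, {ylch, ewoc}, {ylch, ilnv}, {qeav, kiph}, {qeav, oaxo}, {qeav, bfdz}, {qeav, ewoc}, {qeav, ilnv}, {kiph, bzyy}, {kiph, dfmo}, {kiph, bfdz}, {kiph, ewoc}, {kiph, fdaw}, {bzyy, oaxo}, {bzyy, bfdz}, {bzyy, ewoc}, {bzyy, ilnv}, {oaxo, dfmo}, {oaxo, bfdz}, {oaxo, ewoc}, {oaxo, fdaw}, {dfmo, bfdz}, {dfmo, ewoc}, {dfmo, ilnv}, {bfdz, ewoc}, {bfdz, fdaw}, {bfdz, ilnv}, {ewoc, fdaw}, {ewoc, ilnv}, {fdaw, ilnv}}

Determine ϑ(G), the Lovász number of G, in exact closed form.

Vertex kiph has 17 neighbors: cyjp, rdof, jqmt, xabt, zwln, pulr, togf, crhf, rwda, mous, ylch, qeav, bzyy, dfmo, bfdz, ewoc, fdaw.
Vertex fdaw has 16 neighbors: cyjp, rdof, tebz, jqmt, xabt, zwln, pulr, togf, hrli, rwda, mous, kiph, oaxo, bfdz, ewoc, ilnv.
deg(ilnv) = 17; N(ilnv) = {cyjp, rdof, jqmt, xabt, zwln, pulr, togf, crhf, rwda, mous, ylch, qeav, bzyy, dfmo, bfdz, ewoc, fdaw}.
N(rwda) = {tebz, jqmt, xabt, zwln, crhf, hrli, ylch, qeav, kiph, bzyy, oaxo, dfmo, ewoc, fdaw, ilnv}, |N(rwda)| = 15.
Complete multipartite on [7, 6, 5, 4]: sandwich collapses at ϑ=7.
ϑ(G) ≈ 7.00000000.
Sandwich: α(G)=7 ≤ ϑ(G)=7 ≤ χ(Ḡ)=7 (collapsed).

7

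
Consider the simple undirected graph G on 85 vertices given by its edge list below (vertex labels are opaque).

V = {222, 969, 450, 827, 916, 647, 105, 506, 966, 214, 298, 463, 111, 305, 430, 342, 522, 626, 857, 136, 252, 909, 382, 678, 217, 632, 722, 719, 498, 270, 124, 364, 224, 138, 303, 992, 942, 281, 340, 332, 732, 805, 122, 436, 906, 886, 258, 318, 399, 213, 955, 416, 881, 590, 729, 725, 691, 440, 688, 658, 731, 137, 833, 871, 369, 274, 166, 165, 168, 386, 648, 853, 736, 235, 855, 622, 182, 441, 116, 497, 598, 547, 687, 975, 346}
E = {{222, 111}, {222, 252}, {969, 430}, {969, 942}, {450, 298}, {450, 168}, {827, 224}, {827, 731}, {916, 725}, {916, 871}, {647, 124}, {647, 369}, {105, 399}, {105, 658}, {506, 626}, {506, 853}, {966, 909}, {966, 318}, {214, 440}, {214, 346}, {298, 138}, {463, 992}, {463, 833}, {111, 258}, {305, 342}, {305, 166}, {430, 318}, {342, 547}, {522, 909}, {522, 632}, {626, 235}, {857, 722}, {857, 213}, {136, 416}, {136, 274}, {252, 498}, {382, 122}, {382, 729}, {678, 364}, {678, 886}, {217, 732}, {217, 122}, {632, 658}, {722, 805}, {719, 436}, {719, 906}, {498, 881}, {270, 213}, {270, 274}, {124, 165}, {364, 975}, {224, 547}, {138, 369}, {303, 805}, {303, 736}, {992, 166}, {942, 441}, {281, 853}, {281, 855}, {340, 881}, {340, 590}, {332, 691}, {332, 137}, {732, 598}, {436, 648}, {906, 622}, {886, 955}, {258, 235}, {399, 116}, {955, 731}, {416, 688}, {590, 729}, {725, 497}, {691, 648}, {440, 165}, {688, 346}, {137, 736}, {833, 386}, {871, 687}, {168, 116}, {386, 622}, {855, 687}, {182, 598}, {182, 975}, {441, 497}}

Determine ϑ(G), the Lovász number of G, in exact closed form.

85*cos(pi/85)/(cos(pi/85) + 1)

deg(833) = 2; N(833) = {463, 386}.
N(270) = {213, 274}, |N(270)| = 2.
Vertex 116 has 2 neighbors: 399, 168.
Vertex 235 has 2 neighbors: 626, 258.
G on 85 vertices is 2-regular; connected 2-regular on 85 ⇒ C_{85}.
spec(A) ≈ [2.0, 1.9945, 1.9782, 1.951, 1.9132, 1.8649, 1.8065, 1.7382, 1.6604, 1.5735, 1.478, 1.3745, 1.2634, 1.1455, 1.0213, 0.8915, 0.7568, 0.618, 0.4759, 0.3311, 0.1845, 0.037, -0.1108, -0.258, -0.4038, -0.5473, -0.6879, -0.8247, -0.957, -1.0841, -1.2053, -1.3198, -1.4272, -1.5268, -1.618, -1.7004, -1.7735, -1.837, -1.8904, -1.9334, -1.9659, -1.9877, -1.9986] (distinct, 4 d.p.).
With N=85: ϑ(G) = 85·(-(-1)*2*cos(pi/85))/(2−(-2*cos(pi/85))) = 85*cos(pi/85)/(cos(pi/85) + 1).
≈ 42.485483 (to 6 d.p.).
Lovász sandwich 42 ≤ 85*cos(pi/85)/(cos(pi/85) + 1) ≤ 43: both strict.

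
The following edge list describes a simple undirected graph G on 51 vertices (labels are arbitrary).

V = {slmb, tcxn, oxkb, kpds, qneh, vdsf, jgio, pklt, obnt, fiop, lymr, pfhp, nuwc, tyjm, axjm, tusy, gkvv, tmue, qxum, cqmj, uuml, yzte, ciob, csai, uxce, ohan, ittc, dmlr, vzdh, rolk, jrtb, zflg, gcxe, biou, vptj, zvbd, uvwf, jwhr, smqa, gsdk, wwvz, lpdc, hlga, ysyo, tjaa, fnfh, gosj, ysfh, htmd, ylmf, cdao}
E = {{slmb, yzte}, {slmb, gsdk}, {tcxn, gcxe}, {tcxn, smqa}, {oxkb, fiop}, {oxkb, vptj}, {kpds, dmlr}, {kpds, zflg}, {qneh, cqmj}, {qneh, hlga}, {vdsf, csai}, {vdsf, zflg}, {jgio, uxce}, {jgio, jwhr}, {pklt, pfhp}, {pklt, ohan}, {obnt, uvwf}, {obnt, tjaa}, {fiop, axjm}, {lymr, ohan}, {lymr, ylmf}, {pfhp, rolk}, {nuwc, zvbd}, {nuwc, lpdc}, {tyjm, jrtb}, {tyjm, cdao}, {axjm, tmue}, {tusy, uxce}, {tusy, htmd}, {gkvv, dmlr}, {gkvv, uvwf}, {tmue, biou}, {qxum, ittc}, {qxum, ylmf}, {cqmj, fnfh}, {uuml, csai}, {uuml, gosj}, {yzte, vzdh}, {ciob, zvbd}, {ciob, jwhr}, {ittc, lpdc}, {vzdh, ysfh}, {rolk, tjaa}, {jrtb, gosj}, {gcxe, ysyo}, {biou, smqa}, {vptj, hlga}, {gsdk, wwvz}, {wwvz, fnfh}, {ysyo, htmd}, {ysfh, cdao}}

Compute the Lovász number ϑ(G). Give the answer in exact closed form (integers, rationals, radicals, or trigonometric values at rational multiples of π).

51*cos(pi/51)/(cos(pi/51) + 1)

N(gosj) = {uuml, jrtb}, |N(gosj)| = 2.
Vertex rolk has 2 neighbors: pfhp, tjaa.
Vertex zvbd has 2 neighbors: nuwc, ciob.
Vertex tmue has 2 neighbors: axjm, biou.
51-vertex 2-regular graph: connected 2-regular on 51 ⇒ C_{51}.
Distinct eigenvalues (to 4 d.p.): [2.0, 1.9848, 1.9396, 1.8649, 1.762, 1.6324, 1.478, 1.3012, 1.1047, 0.8915, 0.6647, 0.4279, 0.1845, -0.0616, -0.3068, -0.5473, -0.7796, -1.0, -1.2053, -1.3923, -1.5582, -1.7004, -1.8169, -1.9059, -1.9659, -1.9962].
Lovász (edge-transitive): ϑ = −51·(-2*cos(pi/51))/((2)−(-2*cos(pi/51))) = 51*cos(pi/51)/(cos(pi/51) + 1).
ϑ(G) ≈ 25.4757945.
Sandwich: α(G)=25 ≤ ϑ(G)=51*cos(pi/51)/(cos(pi/51) + 1) ≤ χ(Ḡ)=26 (both strict).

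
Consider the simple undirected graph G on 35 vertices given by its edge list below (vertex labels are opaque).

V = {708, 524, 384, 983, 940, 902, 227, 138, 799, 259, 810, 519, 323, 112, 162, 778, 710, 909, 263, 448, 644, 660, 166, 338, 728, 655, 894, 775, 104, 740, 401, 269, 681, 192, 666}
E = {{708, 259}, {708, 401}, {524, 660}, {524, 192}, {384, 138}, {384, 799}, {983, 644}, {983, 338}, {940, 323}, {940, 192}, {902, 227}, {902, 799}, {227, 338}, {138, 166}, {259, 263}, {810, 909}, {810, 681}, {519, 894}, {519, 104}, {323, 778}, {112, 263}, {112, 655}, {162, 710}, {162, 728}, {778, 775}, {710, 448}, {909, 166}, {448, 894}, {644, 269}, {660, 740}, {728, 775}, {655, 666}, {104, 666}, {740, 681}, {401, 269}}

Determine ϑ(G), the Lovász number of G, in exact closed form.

35*cos(pi/35)/(cos(pi/35) + 1)

N(166) = {138, 909}, |N(166)| = 2.
Vertex 655 has 2 neighbors: 112, 666.
Vertex 227 has 2 neighbors: 902, 338.
deg(983) = 2; N(983) = {644, 338}.
G on 35 vertices is 2-regular; this is C_{35}, the 35-cycle.
spec(A) ≈ [2.0, 1.967859, 1.87247, 1.716898, 1.506143, 1.24698, 0.947737, 0.618034, 0.268467, -0.08973, -0.445042, -0.78605, -1.101794, -1.382125, -1.618034, -1.801938, -1.927926, -1.991949] (distinct, 6 d.p.).
Lovász (edge-transitive): ϑ = −35·(-2*cos(pi/35))/((2)−(-2*cos(pi/35))) = 35*cos(pi/35)/(cos(pi/35) + 1).
Numerically 17.4647040.
17 ≤ 35*cos(pi/35)/(cos(pi/35) + 1) ≤ 18: both strict.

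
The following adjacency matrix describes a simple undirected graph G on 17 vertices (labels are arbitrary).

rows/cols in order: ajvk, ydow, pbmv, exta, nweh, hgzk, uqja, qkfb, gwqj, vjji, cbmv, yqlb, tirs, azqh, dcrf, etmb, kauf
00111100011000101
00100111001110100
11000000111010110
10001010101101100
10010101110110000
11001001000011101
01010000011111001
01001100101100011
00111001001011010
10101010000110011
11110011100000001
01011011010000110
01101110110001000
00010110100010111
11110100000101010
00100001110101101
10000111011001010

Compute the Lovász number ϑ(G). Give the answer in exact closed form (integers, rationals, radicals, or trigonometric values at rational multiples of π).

Vertex hgzk has 8 neighbors: ajvk, ydow, nweh, qkfb, tirs, azqh, dcrf, kauf.
Vertex cbmv has 8 neighbors: ajvk, ydow, pbmv, exta, uqja, qkfb, gwqj, kauf.
N(ajvk) = {pbmv, exta, nweh, hgzk, vjji, cbmv, dcrf, kauf}, |N(ajvk)| = 8.
N(exta) = {ajvk, nweh, uqja, gwqj, cbmv, yqlb, azqh, dcrf}, |N(exta)| = 8.
deg(v) = 8 for all v (|V|=17); strongly regular (17,8,3,4).
The 3 distinct eigenvalues: [8.0, 1.5616, -2.5616].
−17·(-sqrt(17)/2 - 1/2) / ((8)−(-sqrt(17)/2 - 1/2)) = sqrt(17) = ϑ(G).
Numerically 4.123105626.

sqrt(17)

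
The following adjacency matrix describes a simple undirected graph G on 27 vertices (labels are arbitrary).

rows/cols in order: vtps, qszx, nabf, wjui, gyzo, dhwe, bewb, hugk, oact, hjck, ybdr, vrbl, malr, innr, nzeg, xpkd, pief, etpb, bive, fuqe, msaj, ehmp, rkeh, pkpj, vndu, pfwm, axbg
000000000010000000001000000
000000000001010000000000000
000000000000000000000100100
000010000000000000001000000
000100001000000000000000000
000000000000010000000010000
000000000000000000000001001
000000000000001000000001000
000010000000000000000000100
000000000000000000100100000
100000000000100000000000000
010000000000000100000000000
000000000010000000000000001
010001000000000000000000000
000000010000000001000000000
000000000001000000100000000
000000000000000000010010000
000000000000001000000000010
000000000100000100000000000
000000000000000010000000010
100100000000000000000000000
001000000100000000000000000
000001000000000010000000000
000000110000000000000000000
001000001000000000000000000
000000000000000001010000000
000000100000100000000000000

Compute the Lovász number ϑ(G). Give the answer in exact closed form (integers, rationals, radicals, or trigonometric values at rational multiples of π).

N(gyzo) = {wjui, oact}, |N(gyzo)| = 2.
deg(dhwe) = 2; N(dhwe) = {innr, rkeh}.
N(fuqe) = {pief, pfwm}, |N(fuqe)| = 2.
N(vrbl) = {qszx, xpkd}, |N(vrbl)| = 2.
2-regular, N=27; connected 2-regular on 27 ⇒ C_{27}.
The 14 distinct eigenvalues: [2.0, 1.94609, 1.78727, 1.53209, 1.19432, 0.79216, 0.3473, -0.11629, -0.57361, -1.0, -1.37248, -1.67098, -1.87939, -1.98648].
−27·(-2*cos(pi/27)) / ((2)−(-2*cos(pi/27))) = 27*cos(pi/27)/(cos(pi/27) + 1) = ϑ(G).
= 13.454204087… (decimal).
13 ≤ 27*cos(pi/27)/(cos(pi/27) + 1) ≤ 14: both strict.

27*cos(pi/27)/(cos(pi/27) + 1)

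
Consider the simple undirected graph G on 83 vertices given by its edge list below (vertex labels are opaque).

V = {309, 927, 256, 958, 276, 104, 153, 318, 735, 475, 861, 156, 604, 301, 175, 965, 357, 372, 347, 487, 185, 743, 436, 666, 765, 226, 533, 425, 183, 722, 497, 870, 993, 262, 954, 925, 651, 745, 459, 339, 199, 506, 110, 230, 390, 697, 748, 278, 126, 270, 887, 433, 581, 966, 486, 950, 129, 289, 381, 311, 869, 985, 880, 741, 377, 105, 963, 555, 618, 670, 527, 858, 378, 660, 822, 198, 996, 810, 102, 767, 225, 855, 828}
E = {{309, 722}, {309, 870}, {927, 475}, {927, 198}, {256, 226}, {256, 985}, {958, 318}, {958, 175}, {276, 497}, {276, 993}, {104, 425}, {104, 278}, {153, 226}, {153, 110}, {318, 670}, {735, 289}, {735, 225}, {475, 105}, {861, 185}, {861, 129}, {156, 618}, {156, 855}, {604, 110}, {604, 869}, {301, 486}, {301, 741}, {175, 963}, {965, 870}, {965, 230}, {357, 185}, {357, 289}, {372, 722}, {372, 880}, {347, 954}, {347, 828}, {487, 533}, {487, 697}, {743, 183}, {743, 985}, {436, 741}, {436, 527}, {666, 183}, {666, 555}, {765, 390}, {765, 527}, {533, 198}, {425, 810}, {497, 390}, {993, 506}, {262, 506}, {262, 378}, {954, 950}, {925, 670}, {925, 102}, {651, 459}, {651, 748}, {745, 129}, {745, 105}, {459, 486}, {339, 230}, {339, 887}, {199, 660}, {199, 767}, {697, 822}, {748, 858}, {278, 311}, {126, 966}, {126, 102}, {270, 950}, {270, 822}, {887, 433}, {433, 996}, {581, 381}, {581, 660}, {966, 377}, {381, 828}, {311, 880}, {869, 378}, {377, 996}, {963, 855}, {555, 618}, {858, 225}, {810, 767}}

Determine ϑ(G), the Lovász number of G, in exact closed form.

83*cos(pi/83)/(cos(pi/83) + 1)

deg(301) = 2; N(301) = {486, 741}.
Vertex 318 has 2 neighbors: 958, 670.
deg(670) = 2; N(670) = {318, 925}.
N(270) = {950, 822}, |N(270)| = 2.
Every vertex has degree 2 (N=83); connected 2-regular on 83 ⇒ C_{83}.
A has 42 distinct eigenvalues ≈ [2.0, 1.994, 1.977, 1.949, 1.909, 1.858, 1.797, 1.726, 1.644, 1.553, 1.454, 1.346, 1.23, 1.107, 0.978, 0.843, 0.704, 0.56, 0.413, 0.264, 0.113, -0.038, -0.189, -0.339, -0.487, -0.632, -0.774, -0.911, -1.043, -1.169, -1.289, -1.401, -1.505, -1.6, -1.686, -1.763, -1.829, -1.885, -1.93, -1.964, -1.987, -1.999].
With N=83: ϑ(G) = 83·(-(-1)*2*cos(pi/83))/(2−(-2*cos(pi/83))) = 83*cos(pi/83)/(cos(pi/83) + 1).
Numerically 41.48513.
Lovász sandwich 41 ≤ 83*cos(pi/83)/(cos(pi/83) + 1) ≤ 42: both strict.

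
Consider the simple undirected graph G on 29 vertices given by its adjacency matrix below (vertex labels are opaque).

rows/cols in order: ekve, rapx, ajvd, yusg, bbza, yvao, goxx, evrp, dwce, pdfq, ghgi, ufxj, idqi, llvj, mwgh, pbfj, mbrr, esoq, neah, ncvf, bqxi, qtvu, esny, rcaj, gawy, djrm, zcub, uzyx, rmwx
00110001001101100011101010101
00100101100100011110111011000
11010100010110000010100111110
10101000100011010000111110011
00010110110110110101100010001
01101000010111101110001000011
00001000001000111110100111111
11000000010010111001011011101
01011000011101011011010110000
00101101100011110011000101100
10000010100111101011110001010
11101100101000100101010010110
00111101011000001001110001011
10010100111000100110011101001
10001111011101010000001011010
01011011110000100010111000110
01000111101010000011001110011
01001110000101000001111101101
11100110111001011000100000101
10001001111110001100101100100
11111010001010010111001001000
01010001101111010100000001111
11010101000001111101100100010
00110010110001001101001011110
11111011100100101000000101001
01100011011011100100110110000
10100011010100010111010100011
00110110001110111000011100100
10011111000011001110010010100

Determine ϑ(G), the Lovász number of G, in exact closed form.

sqrt(29)

deg(ncvf) = 14; N(ncvf) = {ekve, bbza, evrp, dwce, pdfq, ghgi, ufxj, idqi, mbrr, esoq, bqxi, esny, rcaj, zcub}.
deg(mwgh) = 14; N(mwgh) = {ekve, bbza, yvao, goxx, evrp, pdfq, ghgi, ufxj, llvj, pbfj, esny, gawy, djrm, uzyx}.
N(goxx) = {bbza, ghgi, mwgh, pbfj, mbrr, esoq, neah, bqxi, rcaj, gawy, djrm, zcub, uzyx, rmwx}, |N(goxx)| = 14.
deg(djrm) = 14; N(djrm) = {rapx, ajvd, goxx, evrp, pdfq, ghgi, idqi, llvj, mwgh, esoq, bqxi, qtvu, rcaj, gawy}.
Every vertex has degree 14 (N=29); strongly regular (29,14,6,7).
A has 3 distinct eigenvalues ≈ [14.0, 2.19258, -3.19258].
ϑ = −N·λ_min/(λ_max−λ_min) = −29·(-sqrt(29)/2 - 1/2)/(14−(-sqrt(29)/2 - 1/2)) = sqrt(29).
= 5.385165… (decimal).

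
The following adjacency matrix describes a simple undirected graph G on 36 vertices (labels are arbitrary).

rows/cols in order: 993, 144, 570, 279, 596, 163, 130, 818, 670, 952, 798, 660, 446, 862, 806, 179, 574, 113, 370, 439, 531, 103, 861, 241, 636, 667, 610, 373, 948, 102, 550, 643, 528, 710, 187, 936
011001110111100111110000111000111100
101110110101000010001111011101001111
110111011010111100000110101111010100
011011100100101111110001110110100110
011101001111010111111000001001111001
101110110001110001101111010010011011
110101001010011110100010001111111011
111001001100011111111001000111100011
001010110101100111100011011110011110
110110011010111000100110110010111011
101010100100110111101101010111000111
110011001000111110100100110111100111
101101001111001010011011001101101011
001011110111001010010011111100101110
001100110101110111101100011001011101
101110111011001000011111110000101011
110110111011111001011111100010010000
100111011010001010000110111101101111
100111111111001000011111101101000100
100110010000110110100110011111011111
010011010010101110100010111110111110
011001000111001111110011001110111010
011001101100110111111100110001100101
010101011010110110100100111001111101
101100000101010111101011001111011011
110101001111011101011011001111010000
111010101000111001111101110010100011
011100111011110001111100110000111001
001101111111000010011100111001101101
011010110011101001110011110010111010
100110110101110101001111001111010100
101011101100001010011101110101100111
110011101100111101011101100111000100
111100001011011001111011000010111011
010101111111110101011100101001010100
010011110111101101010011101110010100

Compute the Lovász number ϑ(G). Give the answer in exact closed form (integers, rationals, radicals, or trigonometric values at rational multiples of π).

Vertex 531 has 21 neighbors: 144, 596, 163, 818, 798, 446, 806, 179, 574, 370, 861, 636, 667, 610, 373, 948, 550, 643, 528, 710, 187.
Vertex 163 has 21 neighbors: 993, 570, 279, 596, 130, 818, 660, 446, 862, 113, 370, 531, 103, 861, 241, 667, 948, 643, 528, 187, 936.
Vertex 179 has 21 neighbors: 993, 570, 279, 596, 130, 818, 670, 798, 660, 806, 439, 531, 103, 861, 241, 636, 667, 550, 528, 187, 936.
deg(993) = 21; N(993) = {144, 570, 163, 130, 818, 952, 798, 660, 446, 179, 574, 113, 370, 439, 636, 667, 610, 550, 643, 528, 710}.
Every vertex has degree 21 (N=36); this is K(9,2), the Kneser graph.
The 3 distinct eigenvalues: [21.0, 1.0, -6.0].
λ_max=21, λ_min=-6; ϑ = −36·λ_min/(λ_max−λ_min) = 8.
≈ 8.0000 (to 4 d.p.).

8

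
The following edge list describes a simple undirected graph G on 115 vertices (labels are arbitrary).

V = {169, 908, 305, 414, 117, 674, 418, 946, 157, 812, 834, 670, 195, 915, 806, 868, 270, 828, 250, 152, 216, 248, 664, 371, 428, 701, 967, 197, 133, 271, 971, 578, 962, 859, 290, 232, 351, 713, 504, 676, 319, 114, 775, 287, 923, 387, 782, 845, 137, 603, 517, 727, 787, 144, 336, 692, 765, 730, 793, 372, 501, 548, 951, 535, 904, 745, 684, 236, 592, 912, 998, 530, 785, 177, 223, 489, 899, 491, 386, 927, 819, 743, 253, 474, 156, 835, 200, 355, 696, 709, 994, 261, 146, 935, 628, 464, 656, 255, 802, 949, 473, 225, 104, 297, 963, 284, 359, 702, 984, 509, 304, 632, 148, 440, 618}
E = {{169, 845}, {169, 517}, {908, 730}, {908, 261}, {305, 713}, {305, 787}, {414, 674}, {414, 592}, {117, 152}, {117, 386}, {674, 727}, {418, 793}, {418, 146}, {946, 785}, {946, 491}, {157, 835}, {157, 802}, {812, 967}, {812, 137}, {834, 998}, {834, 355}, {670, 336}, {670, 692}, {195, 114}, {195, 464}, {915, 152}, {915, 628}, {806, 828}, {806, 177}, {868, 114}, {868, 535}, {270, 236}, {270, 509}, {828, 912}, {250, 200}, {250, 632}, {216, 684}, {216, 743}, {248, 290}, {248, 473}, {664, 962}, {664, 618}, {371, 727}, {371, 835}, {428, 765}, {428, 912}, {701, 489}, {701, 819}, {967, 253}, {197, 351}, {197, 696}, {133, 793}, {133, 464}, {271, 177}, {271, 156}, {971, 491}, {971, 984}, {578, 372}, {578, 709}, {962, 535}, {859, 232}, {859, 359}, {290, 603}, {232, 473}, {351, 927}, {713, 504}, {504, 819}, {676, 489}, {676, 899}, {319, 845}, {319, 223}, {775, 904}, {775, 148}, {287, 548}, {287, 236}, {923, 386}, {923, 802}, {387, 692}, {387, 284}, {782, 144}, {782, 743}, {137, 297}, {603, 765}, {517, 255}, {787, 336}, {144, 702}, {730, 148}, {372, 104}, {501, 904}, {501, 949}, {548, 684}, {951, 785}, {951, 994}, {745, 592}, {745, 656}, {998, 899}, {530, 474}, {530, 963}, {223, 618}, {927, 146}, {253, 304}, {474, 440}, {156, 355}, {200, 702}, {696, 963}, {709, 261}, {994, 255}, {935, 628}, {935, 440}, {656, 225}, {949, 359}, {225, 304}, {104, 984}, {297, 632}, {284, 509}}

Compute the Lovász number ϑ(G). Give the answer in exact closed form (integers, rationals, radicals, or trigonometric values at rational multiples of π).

Vertex 144 has 2 neighbors: 782, 702.
N(548) = {287, 684}, |N(548)| = 2.
N(319) = {845, 223}, |N(319)| = 2.
deg(632) = 2; N(632) = {250, 297}.
G on 115 vertices is 2-regular; the odd cycle C_{115}.
The 58 distinct eigenvalues: [2.0, 1.997, 1.988, 1.973, 1.952, 1.926, 1.893, 1.856, 1.812, 1.763, 1.709, 1.65, 1.585, 1.516, 1.443, 1.365, 1.283, 1.198, 1.108, 1.016, 0.92, 0.822, 0.721, 0.618, 0.513, 0.407, 0.299, 0.191, 0.082, -0.027, -0.136, -0.245, -0.353, -0.46, -0.566, -0.67, -0.772, -0.871, -0.968, -1.062, -1.153, -1.241, -1.325, -1.405, -1.48, -1.551, -1.618, -1.68, -1.737, -1.788, -1.834, -1.875, -1.91, -1.94, -1.964, -1.981, -1.993, -1.999].
With N=115: ϑ(G) = 115·(-(-1)*2*cos(pi/115))/(2−(-2*cos(pi/115))) = 115*cos(pi/115)/(cos(pi/115) + 1).
Numerically 57.489270835.
57 ≤ 115*cos(pi/115)/(cos(pi/115) + 1) ≤ 58: both strict.

115*cos(pi/115)/(cos(pi/115) + 1)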